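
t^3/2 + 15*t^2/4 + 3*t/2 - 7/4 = (t/2 + 1/2)*(t - 1/2)*(t + 7)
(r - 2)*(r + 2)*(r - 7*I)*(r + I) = r^4 - 6*I*r^3 + 3*r^2 + 24*I*r - 28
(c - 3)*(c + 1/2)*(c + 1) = c^3 - 3*c^2/2 - 4*c - 3/2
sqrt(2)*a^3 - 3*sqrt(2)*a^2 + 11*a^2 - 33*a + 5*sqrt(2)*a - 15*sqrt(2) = (a - 3)*(a + 5*sqrt(2))*(sqrt(2)*a + 1)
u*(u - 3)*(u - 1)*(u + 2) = u^4 - 2*u^3 - 5*u^2 + 6*u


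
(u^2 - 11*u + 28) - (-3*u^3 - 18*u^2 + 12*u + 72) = 3*u^3 + 19*u^2 - 23*u - 44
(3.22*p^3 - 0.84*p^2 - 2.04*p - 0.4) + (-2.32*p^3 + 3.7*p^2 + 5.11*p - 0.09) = 0.9*p^3 + 2.86*p^2 + 3.07*p - 0.49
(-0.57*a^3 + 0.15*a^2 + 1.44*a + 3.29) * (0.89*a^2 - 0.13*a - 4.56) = -0.5073*a^5 + 0.2076*a^4 + 3.8613*a^3 + 2.0569*a^2 - 6.9941*a - 15.0024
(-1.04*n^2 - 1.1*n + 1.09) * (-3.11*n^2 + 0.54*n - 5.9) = 3.2344*n^4 + 2.8594*n^3 + 2.1521*n^2 + 7.0786*n - 6.431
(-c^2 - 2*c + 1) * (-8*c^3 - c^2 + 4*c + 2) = 8*c^5 + 17*c^4 - 10*c^3 - 11*c^2 + 2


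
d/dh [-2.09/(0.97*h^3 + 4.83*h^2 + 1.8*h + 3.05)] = (6.0819*h^2 + 20.1894*h + 3.762)/(0.97*h^3 + 4.83*h^2 + 1.8*h + 3.05)^2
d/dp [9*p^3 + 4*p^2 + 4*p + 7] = 27*p^2 + 8*p + 4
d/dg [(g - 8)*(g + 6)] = 2*g - 2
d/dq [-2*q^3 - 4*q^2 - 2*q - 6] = -6*q^2 - 8*q - 2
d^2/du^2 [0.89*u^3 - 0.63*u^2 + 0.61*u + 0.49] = 5.34*u - 1.26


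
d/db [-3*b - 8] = -3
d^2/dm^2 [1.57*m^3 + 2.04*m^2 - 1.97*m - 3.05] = 9.42*m + 4.08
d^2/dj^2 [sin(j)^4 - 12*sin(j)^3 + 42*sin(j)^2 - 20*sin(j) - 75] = -16*sin(j)^4 + 108*sin(j)^3 - 156*sin(j)^2 - 52*sin(j) + 84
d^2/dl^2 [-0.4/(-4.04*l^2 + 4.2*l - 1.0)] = (-13.05728*l^2 + 13.5744*l + 0.4*(8.08*l - 4.2)*(16.16*l - 8.4) - 3.232)/(4.04*l^2 - 4.2*l + 1.0)^3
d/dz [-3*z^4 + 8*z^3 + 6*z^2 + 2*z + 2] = -12*z^3 + 24*z^2 + 12*z + 2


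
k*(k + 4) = k^2 + 4*k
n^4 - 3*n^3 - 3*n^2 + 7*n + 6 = (n - 3)*(n - 2)*(n + 1)^2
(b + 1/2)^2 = b^2 + b + 1/4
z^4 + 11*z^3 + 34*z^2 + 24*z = z*(z + 1)*(z + 4)*(z + 6)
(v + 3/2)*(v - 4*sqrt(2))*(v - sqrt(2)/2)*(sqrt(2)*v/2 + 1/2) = sqrt(2)*v^4/2 - 4*v^3 + 3*sqrt(2)*v^3/4 - 6*v^2 - sqrt(2)*v^2/4 - 3*sqrt(2)*v/8 + 2*v + 3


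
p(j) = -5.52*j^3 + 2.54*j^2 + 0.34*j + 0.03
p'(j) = -16.56*j^2 + 5.08*j + 0.34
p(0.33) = 0.22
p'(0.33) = 0.21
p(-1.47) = 22.55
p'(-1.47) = -42.91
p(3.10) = -138.95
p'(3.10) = -143.05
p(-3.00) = 170.91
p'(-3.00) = -163.94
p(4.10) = -336.32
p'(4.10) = -257.21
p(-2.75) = 133.10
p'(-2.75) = -138.86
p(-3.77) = 330.63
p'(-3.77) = -254.18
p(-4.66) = 612.20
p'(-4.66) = -382.94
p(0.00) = 0.03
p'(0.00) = 0.34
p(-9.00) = 4226.79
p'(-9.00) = -1386.74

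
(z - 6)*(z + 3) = z^2 - 3*z - 18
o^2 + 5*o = o*(o + 5)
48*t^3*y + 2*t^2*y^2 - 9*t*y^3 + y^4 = y*(-8*t + y)*(-3*t + y)*(2*t + y)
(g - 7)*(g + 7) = g^2 - 49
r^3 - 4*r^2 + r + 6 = (r - 3)*(r - 2)*(r + 1)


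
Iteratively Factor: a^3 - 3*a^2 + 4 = (a - 2)*(a^2 - a - 2) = (a - 2)*(a + 1)*(a - 2)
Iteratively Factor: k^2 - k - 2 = (k + 1)*(k - 2)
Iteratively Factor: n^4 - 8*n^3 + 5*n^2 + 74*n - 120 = (n - 4)*(n^3 - 4*n^2 - 11*n + 30) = (n - 4)*(n - 2)*(n^2 - 2*n - 15) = (n - 4)*(n - 2)*(n + 3)*(n - 5)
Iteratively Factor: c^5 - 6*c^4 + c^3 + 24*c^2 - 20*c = (c + 2)*(c^4 - 8*c^3 + 17*c^2 - 10*c) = c*(c + 2)*(c^3 - 8*c^2 + 17*c - 10) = c*(c - 2)*(c + 2)*(c^2 - 6*c + 5) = c*(c - 2)*(c - 1)*(c + 2)*(c - 5)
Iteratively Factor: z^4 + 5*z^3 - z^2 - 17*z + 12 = (z + 4)*(z^3 + z^2 - 5*z + 3) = (z - 1)*(z + 4)*(z^2 + 2*z - 3) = (z - 1)^2*(z + 4)*(z + 3)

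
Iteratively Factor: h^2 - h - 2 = (h + 1)*(h - 2)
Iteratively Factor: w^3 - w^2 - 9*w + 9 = (w - 1)*(w^2 - 9) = (w - 1)*(w + 3)*(w - 3)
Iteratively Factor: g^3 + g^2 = (g)*(g^2 + g) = g^2*(g + 1)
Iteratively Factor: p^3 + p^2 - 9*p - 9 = (p + 1)*(p^2 - 9) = (p + 1)*(p + 3)*(p - 3)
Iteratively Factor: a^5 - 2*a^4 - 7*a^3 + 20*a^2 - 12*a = (a - 1)*(a^4 - a^3 - 8*a^2 + 12*a) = (a - 1)*(a + 3)*(a^3 - 4*a^2 + 4*a) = (a - 2)*(a - 1)*(a + 3)*(a^2 - 2*a) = (a - 2)^2*(a - 1)*(a + 3)*(a)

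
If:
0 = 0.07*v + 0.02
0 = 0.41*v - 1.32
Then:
No Solution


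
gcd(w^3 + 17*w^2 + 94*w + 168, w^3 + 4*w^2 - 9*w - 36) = w + 4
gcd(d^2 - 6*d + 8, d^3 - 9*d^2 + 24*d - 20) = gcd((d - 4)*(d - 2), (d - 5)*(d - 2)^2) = d - 2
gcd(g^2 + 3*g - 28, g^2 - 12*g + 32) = g - 4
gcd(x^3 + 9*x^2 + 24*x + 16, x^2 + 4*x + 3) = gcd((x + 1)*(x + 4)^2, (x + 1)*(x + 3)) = x + 1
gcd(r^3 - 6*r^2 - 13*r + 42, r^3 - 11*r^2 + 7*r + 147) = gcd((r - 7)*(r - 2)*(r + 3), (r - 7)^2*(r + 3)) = r^2 - 4*r - 21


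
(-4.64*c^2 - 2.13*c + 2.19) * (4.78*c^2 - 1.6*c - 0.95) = -22.1792*c^4 - 2.7574*c^3 + 18.2842*c^2 - 1.4805*c - 2.0805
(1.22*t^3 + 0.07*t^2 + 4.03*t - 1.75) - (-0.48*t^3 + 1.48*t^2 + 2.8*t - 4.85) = 1.7*t^3 - 1.41*t^2 + 1.23*t + 3.1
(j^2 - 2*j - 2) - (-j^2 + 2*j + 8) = 2*j^2 - 4*j - 10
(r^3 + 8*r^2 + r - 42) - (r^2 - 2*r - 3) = r^3 + 7*r^2 + 3*r - 39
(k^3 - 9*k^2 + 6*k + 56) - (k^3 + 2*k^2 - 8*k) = -11*k^2 + 14*k + 56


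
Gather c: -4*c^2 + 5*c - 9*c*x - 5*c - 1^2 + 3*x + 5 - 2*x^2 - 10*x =-4*c^2 - 9*c*x - 2*x^2 - 7*x + 4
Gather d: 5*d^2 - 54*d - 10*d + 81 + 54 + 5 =5*d^2 - 64*d + 140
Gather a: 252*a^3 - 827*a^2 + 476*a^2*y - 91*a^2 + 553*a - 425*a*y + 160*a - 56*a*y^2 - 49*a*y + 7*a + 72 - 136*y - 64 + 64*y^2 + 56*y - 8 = 252*a^3 + a^2*(476*y - 918) + a*(-56*y^2 - 474*y + 720) + 64*y^2 - 80*y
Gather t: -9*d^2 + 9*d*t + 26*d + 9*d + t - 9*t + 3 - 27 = -9*d^2 + 35*d + t*(9*d - 8) - 24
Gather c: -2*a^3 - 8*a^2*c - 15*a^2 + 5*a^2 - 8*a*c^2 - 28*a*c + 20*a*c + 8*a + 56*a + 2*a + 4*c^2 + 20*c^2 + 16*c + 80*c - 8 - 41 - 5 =-2*a^3 - 10*a^2 + 66*a + c^2*(24 - 8*a) + c*(-8*a^2 - 8*a + 96) - 54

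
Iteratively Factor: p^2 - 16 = (p - 4)*(p + 4)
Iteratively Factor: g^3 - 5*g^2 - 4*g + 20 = (g - 5)*(g^2 - 4) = (g - 5)*(g - 2)*(g + 2)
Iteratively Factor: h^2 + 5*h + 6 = (h + 2)*(h + 3)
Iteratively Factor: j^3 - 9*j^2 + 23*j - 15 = (j - 3)*(j^2 - 6*j + 5) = (j - 5)*(j - 3)*(j - 1)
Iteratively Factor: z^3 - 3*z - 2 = (z + 1)*(z^2 - z - 2) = (z - 2)*(z + 1)*(z + 1)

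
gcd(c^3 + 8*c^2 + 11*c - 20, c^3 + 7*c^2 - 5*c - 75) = c + 5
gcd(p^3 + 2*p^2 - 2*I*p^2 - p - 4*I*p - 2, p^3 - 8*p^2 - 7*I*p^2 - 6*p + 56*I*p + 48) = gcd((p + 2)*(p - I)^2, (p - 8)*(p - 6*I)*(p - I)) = p - I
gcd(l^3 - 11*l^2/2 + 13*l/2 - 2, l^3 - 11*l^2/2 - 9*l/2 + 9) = l - 1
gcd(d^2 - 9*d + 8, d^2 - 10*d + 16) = d - 8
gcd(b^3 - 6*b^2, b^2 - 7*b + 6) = b - 6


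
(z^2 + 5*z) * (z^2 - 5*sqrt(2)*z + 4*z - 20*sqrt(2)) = z^4 - 5*sqrt(2)*z^3 + 9*z^3 - 45*sqrt(2)*z^2 + 20*z^2 - 100*sqrt(2)*z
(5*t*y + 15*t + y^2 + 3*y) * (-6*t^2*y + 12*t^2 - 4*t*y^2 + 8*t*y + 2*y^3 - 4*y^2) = -30*t^3*y^2 - 30*t^3*y + 180*t^3 - 26*t^2*y^3 - 26*t^2*y^2 + 156*t^2*y + 6*t*y^4 + 6*t*y^3 - 36*t*y^2 + 2*y^5 + 2*y^4 - 12*y^3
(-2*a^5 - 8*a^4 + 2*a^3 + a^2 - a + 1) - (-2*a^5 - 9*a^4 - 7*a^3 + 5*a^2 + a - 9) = a^4 + 9*a^3 - 4*a^2 - 2*a + 10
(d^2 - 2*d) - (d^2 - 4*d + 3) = 2*d - 3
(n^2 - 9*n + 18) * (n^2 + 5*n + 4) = n^4 - 4*n^3 - 23*n^2 + 54*n + 72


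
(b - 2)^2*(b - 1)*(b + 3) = b^4 - 2*b^3 - 7*b^2 + 20*b - 12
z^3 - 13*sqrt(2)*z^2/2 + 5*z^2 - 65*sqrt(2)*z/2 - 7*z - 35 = (z + 5)*(z - 7*sqrt(2))*(z + sqrt(2)/2)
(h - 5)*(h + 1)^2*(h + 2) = h^4 - h^3 - 15*h^2 - 23*h - 10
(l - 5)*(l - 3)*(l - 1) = l^3 - 9*l^2 + 23*l - 15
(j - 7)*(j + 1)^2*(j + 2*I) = j^4 - 5*j^3 + 2*I*j^3 - 13*j^2 - 10*I*j^2 - 7*j - 26*I*j - 14*I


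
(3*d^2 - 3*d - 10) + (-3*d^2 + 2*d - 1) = -d - 11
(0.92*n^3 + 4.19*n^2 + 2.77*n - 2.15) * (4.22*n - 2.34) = 3.8824*n^4 + 15.529*n^3 + 1.8848*n^2 - 15.5548*n + 5.031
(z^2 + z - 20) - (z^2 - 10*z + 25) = 11*z - 45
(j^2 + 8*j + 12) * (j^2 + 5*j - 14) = j^4 + 13*j^3 + 38*j^2 - 52*j - 168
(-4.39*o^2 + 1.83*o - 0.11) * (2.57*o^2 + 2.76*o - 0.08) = -11.2823*o^4 - 7.4133*o^3 + 5.1193*o^2 - 0.45*o + 0.0088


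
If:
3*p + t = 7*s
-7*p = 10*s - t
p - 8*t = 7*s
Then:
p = 0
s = 0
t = 0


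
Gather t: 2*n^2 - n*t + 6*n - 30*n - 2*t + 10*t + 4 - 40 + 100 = 2*n^2 - 24*n + t*(8 - n) + 64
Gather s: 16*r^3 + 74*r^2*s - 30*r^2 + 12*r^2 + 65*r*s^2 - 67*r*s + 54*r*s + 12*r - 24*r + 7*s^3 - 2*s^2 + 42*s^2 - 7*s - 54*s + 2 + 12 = 16*r^3 - 18*r^2 - 12*r + 7*s^3 + s^2*(65*r + 40) + s*(74*r^2 - 13*r - 61) + 14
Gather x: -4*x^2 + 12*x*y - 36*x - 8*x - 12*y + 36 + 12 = -4*x^2 + x*(12*y - 44) - 12*y + 48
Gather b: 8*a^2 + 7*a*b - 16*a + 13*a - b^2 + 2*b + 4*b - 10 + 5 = 8*a^2 - 3*a - b^2 + b*(7*a + 6) - 5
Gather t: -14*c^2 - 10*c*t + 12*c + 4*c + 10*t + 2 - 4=-14*c^2 + 16*c + t*(10 - 10*c) - 2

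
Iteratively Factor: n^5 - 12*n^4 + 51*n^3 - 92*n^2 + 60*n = (n - 2)*(n^4 - 10*n^3 + 31*n^2 - 30*n) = (n - 3)*(n - 2)*(n^3 - 7*n^2 + 10*n) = (n - 3)*(n - 2)^2*(n^2 - 5*n) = n*(n - 3)*(n - 2)^2*(n - 5)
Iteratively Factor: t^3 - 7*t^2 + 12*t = (t - 3)*(t^2 - 4*t) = (t - 4)*(t - 3)*(t)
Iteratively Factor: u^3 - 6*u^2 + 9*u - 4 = (u - 1)*(u^2 - 5*u + 4) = (u - 1)^2*(u - 4)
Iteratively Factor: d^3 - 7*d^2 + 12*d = (d - 4)*(d^2 - 3*d) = d*(d - 4)*(d - 3)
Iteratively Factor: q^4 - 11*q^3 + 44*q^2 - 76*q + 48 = (q - 2)*(q^3 - 9*q^2 + 26*q - 24) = (q - 4)*(q - 2)*(q^2 - 5*q + 6) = (q - 4)*(q - 2)^2*(q - 3)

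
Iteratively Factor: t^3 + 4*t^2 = (t)*(t^2 + 4*t) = t*(t + 4)*(t)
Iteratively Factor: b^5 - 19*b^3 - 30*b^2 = (b + 3)*(b^4 - 3*b^3 - 10*b^2) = (b + 2)*(b + 3)*(b^3 - 5*b^2) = (b - 5)*(b + 2)*(b + 3)*(b^2) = b*(b - 5)*(b + 2)*(b + 3)*(b)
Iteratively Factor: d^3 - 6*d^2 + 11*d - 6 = (d - 2)*(d^2 - 4*d + 3) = (d - 2)*(d - 1)*(d - 3)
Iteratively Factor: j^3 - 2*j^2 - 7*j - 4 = (j + 1)*(j^2 - 3*j - 4) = (j + 1)^2*(j - 4)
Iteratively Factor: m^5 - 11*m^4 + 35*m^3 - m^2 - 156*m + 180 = (m - 5)*(m^4 - 6*m^3 + 5*m^2 + 24*m - 36) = (m - 5)*(m - 3)*(m^3 - 3*m^2 - 4*m + 12) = (m - 5)*(m - 3)*(m + 2)*(m^2 - 5*m + 6) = (m - 5)*(m - 3)*(m - 2)*(m + 2)*(m - 3)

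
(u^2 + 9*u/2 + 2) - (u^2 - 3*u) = 15*u/2 + 2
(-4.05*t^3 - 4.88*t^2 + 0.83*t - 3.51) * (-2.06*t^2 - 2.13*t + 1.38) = 8.343*t^5 + 18.6793*t^4 + 3.0956*t^3 - 1.2717*t^2 + 8.6217*t - 4.8438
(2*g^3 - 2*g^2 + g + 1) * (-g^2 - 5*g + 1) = -2*g^5 - 8*g^4 + 11*g^3 - 8*g^2 - 4*g + 1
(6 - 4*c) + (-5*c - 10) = -9*c - 4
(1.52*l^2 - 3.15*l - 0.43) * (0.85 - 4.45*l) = -6.764*l^3 + 15.3095*l^2 - 0.764*l - 0.3655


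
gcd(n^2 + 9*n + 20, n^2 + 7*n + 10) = n + 5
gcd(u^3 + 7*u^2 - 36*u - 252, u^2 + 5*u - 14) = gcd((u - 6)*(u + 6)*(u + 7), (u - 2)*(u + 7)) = u + 7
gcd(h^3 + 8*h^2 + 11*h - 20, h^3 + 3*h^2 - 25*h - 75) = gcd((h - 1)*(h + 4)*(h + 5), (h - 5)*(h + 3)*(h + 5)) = h + 5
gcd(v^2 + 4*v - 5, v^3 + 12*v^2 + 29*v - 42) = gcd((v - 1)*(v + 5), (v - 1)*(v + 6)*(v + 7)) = v - 1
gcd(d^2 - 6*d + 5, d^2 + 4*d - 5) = d - 1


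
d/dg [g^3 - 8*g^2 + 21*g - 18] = 3*g^2 - 16*g + 21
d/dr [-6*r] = -6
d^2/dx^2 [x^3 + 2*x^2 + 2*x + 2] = 6*x + 4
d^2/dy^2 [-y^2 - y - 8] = -2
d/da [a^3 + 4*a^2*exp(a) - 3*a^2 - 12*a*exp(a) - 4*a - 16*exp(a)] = 4*a^2*exp(a) + 3*a^2 - 4*a*exp(a) - 6*a - 28*exp(a) - 4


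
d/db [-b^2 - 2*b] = -2*b - 2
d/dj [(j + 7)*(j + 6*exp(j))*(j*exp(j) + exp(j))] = (j^3 + 12*j^2*exp(j) + 11*j^2 + 108*j*exp(j) + 23*j + 132*exp(j) + 7)*exp(j)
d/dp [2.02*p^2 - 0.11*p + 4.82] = 4.04*p - 0.11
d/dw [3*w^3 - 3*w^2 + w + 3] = 9*w^2 - 6*w + 1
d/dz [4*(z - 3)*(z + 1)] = 8*z - 8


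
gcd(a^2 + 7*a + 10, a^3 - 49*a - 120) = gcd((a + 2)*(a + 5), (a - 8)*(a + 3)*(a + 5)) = a + 5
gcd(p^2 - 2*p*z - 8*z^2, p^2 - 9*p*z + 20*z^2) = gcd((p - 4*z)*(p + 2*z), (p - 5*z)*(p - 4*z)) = -p + 4*z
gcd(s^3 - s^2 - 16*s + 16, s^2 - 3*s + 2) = s - 1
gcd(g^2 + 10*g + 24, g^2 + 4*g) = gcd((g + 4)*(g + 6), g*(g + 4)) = g + 4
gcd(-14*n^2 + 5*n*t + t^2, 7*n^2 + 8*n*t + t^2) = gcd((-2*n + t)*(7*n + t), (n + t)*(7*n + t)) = 7*n + t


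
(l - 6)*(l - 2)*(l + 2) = l^3 - 6*l^2 - 4*l + 24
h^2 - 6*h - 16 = (h - 8)*(h + 2)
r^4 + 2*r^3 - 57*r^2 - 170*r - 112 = (r - 8)*(r + 1)*(r + 2)*(r + 7)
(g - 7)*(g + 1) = g^2 - 6*g - 7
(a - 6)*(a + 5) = a^2 - a - 30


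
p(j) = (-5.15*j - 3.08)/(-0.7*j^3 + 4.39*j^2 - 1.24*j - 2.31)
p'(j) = (-5.15*j - 3.08)*(2.1*j^2 - 8.78*j + 1.24)/(-0.7*j^3 + 4.39*j^2 - 1.24*j - 2.31)^2 - 5.15/(-0.7*j^3 + 4.39*j^2 - 1.24*j - 2.31)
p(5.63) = -6.49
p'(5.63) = -25.18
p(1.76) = -2.30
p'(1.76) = 2.37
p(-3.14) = 0.20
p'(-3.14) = 0.07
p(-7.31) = 0.07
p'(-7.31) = 0.01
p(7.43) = 0.73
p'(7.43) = -0.59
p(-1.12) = 0.48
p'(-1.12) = 0.26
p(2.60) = -1.39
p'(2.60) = 0.43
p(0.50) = 2.95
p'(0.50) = 6.71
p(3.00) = -1.27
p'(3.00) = 0.19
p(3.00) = -1.27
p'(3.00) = 0.19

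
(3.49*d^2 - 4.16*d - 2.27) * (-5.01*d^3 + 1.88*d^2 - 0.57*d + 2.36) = -17.4849*d^5 + 27.4028*d^4 + 1.5626*d^3 + 6.34*d^2 - 8.5237*d - 5.3572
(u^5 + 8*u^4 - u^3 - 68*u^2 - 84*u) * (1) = u^5 + 8*u^4 - u^3 - 68*u^2 - 84*u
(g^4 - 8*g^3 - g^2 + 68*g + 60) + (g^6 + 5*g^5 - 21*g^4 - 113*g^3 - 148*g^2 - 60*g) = g^6 + 5*g^5 - 20*g^4 - 121*g^3 - 149*g^2 + 8*g + 60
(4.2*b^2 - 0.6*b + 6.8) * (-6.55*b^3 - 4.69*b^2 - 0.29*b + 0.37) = -27.51*b^5 - 15.768*b^4 - 42.944*b^3 - 30.164*b^2 - 2.194*b + 2.516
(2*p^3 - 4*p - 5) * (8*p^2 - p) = 16*p^5 - 2*p^4 - 32*p^3 - 36*p^2 + 5*p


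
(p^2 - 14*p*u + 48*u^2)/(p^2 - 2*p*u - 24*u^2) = (p - 8*u)/(p + 4*u)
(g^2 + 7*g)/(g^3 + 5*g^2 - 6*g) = (g + 7)/(g^2 + 5*g - 6)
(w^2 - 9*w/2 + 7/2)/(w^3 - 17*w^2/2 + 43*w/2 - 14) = 1/(w - 4)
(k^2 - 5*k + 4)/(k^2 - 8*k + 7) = (k - 4)/(k - 7)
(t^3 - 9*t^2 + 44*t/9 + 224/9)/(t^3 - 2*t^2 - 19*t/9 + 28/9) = (t - 8)/(t - 1)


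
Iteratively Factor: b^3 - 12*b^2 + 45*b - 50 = (b - 2)*(b^2 - 10*b + 25) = (b - 5)*(b - 2)*(b - 5)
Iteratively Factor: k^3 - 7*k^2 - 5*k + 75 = (k - 5)*(k^2 - 2*k - 15) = (k - 5)^2*(k + 3)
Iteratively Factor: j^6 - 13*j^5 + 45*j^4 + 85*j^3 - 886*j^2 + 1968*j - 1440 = (j - 2)*(j^5 - 11*j^4 + 23*j^3 + 131*j^2 - 624*j + 720) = (j - 3)*(j - 2)*(j^4 - 8*j^3 - j^2 + 128*j - 240) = (j - 4)*(j - 3)*(j - 2)*(j^3 - 4*j^2 - 17*j + 60) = (j - 4)*(j - 3)^2*(j - 2)*(j^2 - j - 20) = (j - 5)*(j - 4)*(j - 3)^2*(j - 2)*(j + 4)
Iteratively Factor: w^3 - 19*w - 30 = (w + 2)*(w^2 - 2*w - 15) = (w - 5)*(w + 2)*(w + 3)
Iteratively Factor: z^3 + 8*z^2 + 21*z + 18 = (z + 3)*(z^2 + 5*z + 6) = (z + 3)^2*(z + 2)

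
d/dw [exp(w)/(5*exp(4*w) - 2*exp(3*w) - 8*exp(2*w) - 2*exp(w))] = (-15*exp(2*w) + 4*exp(w) + 8)*exp(w)/(-5*exp(3*w) + 2*exp(2*w) + 8*exp(w) + 2)^2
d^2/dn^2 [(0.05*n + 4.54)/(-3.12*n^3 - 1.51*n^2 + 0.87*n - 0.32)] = (-2.92032*n^5 - 531.743472*n^4 - 342.721018*n^3 + 12.429372*n^2 + 63.126564*n - 2.513036)/(30.371328*n^9 + 44.096832*n^8 - 4.065048*n^7 - 11.804489*n^6 + 10.179027*n^5 + 0.406005*n^4 - 2.222343*n^3 + 1.190496*n^2 - 0.267264*n + 0.032768)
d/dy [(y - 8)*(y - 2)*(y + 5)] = 3*y^2 - 10*y - 34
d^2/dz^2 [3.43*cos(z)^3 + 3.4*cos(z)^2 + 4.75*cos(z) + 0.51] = -7.3225*cos(z) - 6.8*cos(2*z) - 7.7175*cos(3*z)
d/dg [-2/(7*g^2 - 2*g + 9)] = 4*(7*g - 1)/(7*g^2 - 2*g + 9)^2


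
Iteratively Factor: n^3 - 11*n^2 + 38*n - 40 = (n - 4)*(n^2 - 7*n + 10) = (n - 4)*(n - 2)*(n - 5)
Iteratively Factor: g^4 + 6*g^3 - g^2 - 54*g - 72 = (g + 2)*(g^3 + 4*g^2 - 9*g - 36) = (g - 3)*(g + 2)*(g^2 + 7*g + 12) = (g - 3)*(g + 2)*(g + 3)*(g + 4)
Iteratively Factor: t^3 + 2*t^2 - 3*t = (t - 1)*(t^2 + 3*t) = t*(t - 1)*(t + 3)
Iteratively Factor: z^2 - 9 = (z + 3)*(z - 3)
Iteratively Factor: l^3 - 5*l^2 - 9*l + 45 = (l - 5)*(l^2 - 9) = (l - 5)*(l + 3)*(l - 3)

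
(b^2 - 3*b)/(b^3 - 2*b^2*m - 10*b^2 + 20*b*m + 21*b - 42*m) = b/(b^2 - 2*b*m - 7*b + 14*m)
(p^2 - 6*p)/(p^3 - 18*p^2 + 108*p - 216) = p/(p^2 - 12*p + 36)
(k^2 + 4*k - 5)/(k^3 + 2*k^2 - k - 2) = (k + 5)/(k^2 + 3*k + 2)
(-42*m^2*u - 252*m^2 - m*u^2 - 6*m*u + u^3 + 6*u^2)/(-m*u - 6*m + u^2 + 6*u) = (-42*m^2 - m*u + u^2)/(-m + u)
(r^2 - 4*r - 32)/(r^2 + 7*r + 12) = (r - 8)/(r + 3)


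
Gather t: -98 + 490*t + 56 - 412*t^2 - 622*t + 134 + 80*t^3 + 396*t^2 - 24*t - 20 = 80*t^3 - 16*t^2 - 156*t + 72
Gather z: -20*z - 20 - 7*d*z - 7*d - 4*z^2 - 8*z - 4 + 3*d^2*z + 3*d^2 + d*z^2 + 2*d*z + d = 3*d^2 - 6*d + z^2*(d - 4) + z*(3*d^2 - 5*d - 28) - 24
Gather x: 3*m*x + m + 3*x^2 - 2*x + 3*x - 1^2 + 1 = m + 3*x^2 + x*(3*m + 1)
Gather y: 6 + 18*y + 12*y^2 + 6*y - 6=12*y^2 + 24*y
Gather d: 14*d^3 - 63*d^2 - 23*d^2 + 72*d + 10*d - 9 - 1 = 14*d^3 - 86*d^2 + 82*d - 10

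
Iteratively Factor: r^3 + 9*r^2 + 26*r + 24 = (r + 3)*(r^2 + 6*r + 8) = (r + 2)*(r + 3)*(r + 4)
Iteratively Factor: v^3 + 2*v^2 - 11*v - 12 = (v + 4)*(v^2 - 2*v - 3) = (v - 3)*(v + 4)*(v + 1)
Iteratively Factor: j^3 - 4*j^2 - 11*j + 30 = (j + 3)*(j^2 - 7*j + 10) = (j - 5)*(j + 3)*(j - 2)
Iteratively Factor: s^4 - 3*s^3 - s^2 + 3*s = (s + 1)*(s^3 - 4*s^2 + 3*s) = (s - 1)*(s + 1)*(s^2 - 3*s) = (s - 3)*(s - 1)*(s + 1)*(s)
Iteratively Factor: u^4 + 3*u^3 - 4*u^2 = (u)*(u^3 + 3*u^2 - 4*u) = u^2*(u^2 + 3*u - 4) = u^2*(u - 1)*(u + 4)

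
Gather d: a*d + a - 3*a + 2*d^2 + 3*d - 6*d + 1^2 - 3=-2*a + 2*d^2 + d*(a - 3) - 2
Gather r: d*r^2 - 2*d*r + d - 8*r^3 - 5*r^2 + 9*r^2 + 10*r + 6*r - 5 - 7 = d - 8*r^3 + r^2*(d + 4) + r*(16 - 2*d) - 12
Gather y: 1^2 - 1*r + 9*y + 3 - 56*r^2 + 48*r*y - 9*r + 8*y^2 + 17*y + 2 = -56*r^2 - 10*r + 8*y^2 + y*(48*r + 26) + 6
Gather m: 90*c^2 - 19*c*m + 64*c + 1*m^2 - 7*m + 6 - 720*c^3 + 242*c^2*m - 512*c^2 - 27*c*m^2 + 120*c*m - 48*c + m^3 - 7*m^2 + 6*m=-720*c^3 - 422*c^2 + 16*c + m^3 + m^2*(-27*c - 6) + m*(242*c^2 + 101*c - 1) + 6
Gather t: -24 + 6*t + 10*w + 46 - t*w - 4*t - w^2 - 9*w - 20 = t*(2 - w) - w^2 + w + 2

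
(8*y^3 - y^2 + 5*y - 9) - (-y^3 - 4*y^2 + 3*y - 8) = 9*y^3 + 3*y^2 + 2*y - 1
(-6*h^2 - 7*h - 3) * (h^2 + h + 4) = -6*h^4 - 13*h^3 - 34*h^2 - 31*h - 12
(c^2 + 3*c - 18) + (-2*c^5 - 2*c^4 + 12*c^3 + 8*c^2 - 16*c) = -2*c^5 - 2*c^4 + 12*c^3 + 9*c^2 - 13*c - 18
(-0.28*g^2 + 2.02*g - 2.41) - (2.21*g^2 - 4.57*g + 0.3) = -2.49*g^2 + 6.59*g - 2.71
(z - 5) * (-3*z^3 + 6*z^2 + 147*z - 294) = -3*z^4 + 21*z^3 + 117*z^2 - 1029*z + 1470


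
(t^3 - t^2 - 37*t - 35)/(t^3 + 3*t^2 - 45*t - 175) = (t + 1)/(t + 5)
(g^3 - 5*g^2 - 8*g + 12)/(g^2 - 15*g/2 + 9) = 2*(g^2 + g - 2)/(2*g - 3)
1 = 1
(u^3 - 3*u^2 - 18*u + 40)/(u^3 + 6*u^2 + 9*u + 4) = (u^2 - 7*u + 10)/(u^2 + 2*u + 1)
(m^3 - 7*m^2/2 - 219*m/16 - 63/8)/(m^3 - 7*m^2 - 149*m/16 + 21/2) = (4*m^2 - 21*m - 18)/(4*m^2 - 35*m + 24)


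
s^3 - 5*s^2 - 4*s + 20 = (s - 5)*(s - 2)*(s + 2)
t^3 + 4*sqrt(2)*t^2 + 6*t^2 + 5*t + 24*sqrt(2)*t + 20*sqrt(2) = (t + 1)*(t + 5)*(t + 4*sqrt(2))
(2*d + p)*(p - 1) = 2*d*p - 2*d + p^2 - p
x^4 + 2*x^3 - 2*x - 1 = (x - 1)*(x + 1)^3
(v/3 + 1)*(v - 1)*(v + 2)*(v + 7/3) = v^4/3 + 19*v^3/9 + 31*v^2/9 - 11*v/9 - 14/3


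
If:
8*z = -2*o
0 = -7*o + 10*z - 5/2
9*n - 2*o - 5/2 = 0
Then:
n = 25/114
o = -5/19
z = 5/76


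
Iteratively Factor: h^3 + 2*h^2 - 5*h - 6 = (h - 2)*(h^2 + 4*h + 3) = (h - 2)*(h + 1)*(h + 3)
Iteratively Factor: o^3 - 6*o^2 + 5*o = (o)*(o^2 - 6*o + 5) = o*(o - 5)*(o - 1)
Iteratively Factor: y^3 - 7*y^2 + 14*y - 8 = (y - 2)*(y^2 - 5*y + 4) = (y - 2)*(y - 1)*(y - 4)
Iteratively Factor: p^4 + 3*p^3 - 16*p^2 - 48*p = (p + 4)*(p^3 - p^2 - 12*p) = p*(p + 4)*(p^2 - p - 12) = p*(p - 4)*(p + 4)*(p + 3)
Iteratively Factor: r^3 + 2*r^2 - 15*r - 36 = (r + 3)*(r^2 - r - 12) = (r - 4)*(r + 3)*(r + 3)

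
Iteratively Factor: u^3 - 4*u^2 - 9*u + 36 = (u - 4)*(u^2 - 9) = (u - 4)*(u + 3)*(u - 3)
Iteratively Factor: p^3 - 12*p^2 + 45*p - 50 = (p - 5)*(p^2 - 7*p + 10) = (p - 5)^2*(p - 2)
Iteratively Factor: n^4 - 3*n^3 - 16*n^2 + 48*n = (n + 4)*(n^3 - 7*n^2 + 12*n) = n*(n + 4)*(n^2 - 7*n + 12) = n*(n - 3)*(n + 4)*(n - 4)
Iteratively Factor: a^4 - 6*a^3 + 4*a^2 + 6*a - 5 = (a - 1)*(a^3 - 5*a^2 - a + 5) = (a - 5)*(a - 1)*(a^2 - 1) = (a - 5)*(a - 1)^2*(a + 1)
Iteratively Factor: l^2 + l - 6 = (l - 2)*(l + 3)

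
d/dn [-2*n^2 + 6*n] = 6 - 4*n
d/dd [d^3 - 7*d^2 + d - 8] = 3*d^2 - 14*d + 1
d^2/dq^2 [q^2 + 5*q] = 2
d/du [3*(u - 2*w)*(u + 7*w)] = 6*u + 15*w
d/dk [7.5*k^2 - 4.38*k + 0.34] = 15.0*k - 4.38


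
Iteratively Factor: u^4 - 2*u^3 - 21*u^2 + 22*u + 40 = (u - 5)*(u^3 + 3*u^2 - 6*u - 8) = (u - 5)*(u + 4)*(u^2 - u - 2) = (u - 5)*(u - 2)*(u + 4)*(u + 1)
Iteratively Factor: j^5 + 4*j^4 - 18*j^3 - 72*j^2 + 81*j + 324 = (j + 4)*(j^4 - 18*j^2 + 81) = (j + 3)*(j + 4)*(j^3 - 3*j^2 - 9*j + 27) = (j + 3)^2*(j + 4)*(j^2 - 6*j + 9) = (j - 3)*(j + 3)^2*(j + 4)*(j - 3)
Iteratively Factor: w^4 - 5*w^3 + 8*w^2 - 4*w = (w - 2)*(w^3 - 3*w^2 + 2*w) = (w - 2)*(w - 1)*(w^2 - 2*w) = w*(w - 2)*(w - 1)*(w - 2)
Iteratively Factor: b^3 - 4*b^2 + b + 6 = (b - 2)*(b^2 - 2*b - 3) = (b - 3)*(b - 2)*(b + 1)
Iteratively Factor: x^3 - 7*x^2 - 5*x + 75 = (x + 3)*(x^2 - 10*x + 25) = (x - 5)*(x + 3)*(x - 5)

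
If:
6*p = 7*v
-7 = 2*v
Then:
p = -49/12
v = -7/2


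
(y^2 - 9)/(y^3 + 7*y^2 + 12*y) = (y - 3)/(y*(y + 4))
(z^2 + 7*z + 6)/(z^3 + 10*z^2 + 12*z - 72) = (z + 1)/(z^2 + 4*z - 12)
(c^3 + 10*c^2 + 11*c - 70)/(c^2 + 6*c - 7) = (c^2 + 3*c - 10)/(c - 1)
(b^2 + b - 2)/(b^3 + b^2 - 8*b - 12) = (b - 1)/(b^2 - b - 6)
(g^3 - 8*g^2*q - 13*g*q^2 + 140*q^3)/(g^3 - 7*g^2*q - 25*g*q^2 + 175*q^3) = (g + 4*q)/(g + 5*q)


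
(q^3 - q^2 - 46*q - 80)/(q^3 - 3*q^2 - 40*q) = (q + 2)/q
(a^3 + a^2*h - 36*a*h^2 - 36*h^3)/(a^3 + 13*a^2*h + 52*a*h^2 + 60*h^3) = (a^2 - 5*a*h - 6*h^2)/(a^2 + 7*a*h + 10*h^2)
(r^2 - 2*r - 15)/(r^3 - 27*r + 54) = (r^2 - 2*r - 15)/(r^3 - 27*r + 54)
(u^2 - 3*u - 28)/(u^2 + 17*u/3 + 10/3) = 3*(u^2 - 3*u - 28)/(3*u^2 + 17*u + 10)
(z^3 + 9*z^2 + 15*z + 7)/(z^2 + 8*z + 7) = z + 1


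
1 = 1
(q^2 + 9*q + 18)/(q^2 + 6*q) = (q + 3)/q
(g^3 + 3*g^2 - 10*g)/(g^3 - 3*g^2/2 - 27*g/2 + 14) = 2*g*(g^2 + 3*g - 10)/(2*g^3 - 3*g^2 - 27*g + 28)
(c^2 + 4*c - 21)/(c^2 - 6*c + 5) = (c^2 + 4*c - 21)/(c^2 - 6*c + 5)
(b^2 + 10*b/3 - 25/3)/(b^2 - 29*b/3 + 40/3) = (b + 5)/(b - 8)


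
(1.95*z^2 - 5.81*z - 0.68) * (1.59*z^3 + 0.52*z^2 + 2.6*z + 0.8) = 3.1005*z^5 - 8.2239*z^4 + 0.9676*z^3 - 13.8996*z^2 - 6.416*z - 0.544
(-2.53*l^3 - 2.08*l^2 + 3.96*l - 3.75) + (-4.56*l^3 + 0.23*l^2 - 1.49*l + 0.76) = -7.09*l^3 - 1.85*l^2 + 2.47*l - 2.99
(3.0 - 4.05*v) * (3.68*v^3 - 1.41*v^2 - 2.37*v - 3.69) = -14.904*v^4 + 16.7505*v^3 + 5.3685*v^2 + 7.8345*v - 11.07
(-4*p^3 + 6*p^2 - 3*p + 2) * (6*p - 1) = -24*p^4 + 40*p^3 - 24*p^2 + 15*p - 2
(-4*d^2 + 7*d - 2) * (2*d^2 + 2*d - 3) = -8*d^4 + 6*d^3 + 22*d^2 - 25*d + 6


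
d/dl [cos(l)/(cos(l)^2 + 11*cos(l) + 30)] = (cos(l)^2 - 30)*sin(l)/((cos(l) + 5)^2*(cos(l) + 6)^2)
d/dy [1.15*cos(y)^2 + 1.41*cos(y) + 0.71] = -(2.3*cos(y) + 1.41)*sin(y)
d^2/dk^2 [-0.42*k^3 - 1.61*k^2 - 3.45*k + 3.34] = -2.52*k - 3.22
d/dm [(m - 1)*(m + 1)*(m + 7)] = 3*m^2 + 14*m - 1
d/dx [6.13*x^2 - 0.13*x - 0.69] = 12.26*x - 0.13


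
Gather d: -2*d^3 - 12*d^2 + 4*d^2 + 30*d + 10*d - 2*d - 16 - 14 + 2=-2*d^3 - 8*d^2 + 38*d - 28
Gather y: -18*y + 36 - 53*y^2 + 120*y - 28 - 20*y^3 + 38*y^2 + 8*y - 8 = -20*y^3 - 15*y^2 + 110*y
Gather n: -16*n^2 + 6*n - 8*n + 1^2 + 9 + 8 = -16*n^2 - 2*n + 18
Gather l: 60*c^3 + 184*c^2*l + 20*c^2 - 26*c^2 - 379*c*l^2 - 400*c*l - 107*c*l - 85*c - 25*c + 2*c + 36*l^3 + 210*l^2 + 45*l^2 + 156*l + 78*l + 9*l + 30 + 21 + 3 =60*c^3 - 6*c^2 - 108*c + 36*l^3 + l^2*(255 - 379*c) + l*(184*c^2 - 507*c + 243) + 54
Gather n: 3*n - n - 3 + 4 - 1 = 2*n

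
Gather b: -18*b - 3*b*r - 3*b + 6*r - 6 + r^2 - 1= b*(-3*r - 21) + r^2 + 6*r - 7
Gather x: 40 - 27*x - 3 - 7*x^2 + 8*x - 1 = -7*x^2 - 19*x + 36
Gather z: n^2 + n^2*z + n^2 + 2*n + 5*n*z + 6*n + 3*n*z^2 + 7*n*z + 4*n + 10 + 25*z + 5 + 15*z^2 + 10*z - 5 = 2*n^2 + 12*n + z^2*(3*n + 15) + z*(n^2 + 12*n + 35) + 10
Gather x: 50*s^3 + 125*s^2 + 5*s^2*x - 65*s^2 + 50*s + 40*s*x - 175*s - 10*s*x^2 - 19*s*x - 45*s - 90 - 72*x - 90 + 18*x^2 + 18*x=50*s^3 + 60*s^2 - 170*s + x^2*(18 - 10*s) + x*(5*s^2 + 21*s - 54) - 180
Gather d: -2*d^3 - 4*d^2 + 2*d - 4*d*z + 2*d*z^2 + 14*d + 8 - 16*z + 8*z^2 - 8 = -2*d^3 - 4*d^2 + d*(2*z^2 - 4*z + 16) + 8*z^2 - 16*z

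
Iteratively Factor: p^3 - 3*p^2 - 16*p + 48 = (p + 4)*(p^2 - 7*p + 12) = (p - 3)*(p + 4)*(p - 4)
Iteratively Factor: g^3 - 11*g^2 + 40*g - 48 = (g - 4)*(g^2 - 7*g + 12) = (g - 4)^2*(g - 3)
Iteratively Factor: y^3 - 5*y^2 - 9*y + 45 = (y - 5)*(y^2 - 9) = (y - 5)*(y + 3)*(y - 3)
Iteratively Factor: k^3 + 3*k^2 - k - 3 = (k + 3)*(k^2 - 1) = (k + 1)*(k + 3)*(k - 1)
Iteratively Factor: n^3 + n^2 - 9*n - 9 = (n + 1)*(n^2 - 9) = (n - 3)*(n + 1)*(n + 3)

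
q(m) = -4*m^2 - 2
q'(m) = -8*m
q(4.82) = -94.93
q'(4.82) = -38.56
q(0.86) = -4.96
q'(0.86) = -6.88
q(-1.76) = -14.39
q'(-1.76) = 14.08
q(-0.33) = -2.44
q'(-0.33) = 2.64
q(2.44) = -25.81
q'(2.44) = -19.52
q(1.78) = -14.67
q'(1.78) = -14.24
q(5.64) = -129.24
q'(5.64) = -45.12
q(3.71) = -57.06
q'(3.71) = -29.68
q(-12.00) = -578.00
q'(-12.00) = 96.00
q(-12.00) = -578.00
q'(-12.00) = 96.00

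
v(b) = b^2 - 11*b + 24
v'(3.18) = -4.64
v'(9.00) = 7.00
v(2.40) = 3.36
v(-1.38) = 41.08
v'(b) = 2*b - 11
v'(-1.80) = -14.60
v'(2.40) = -6.20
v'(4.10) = -2.80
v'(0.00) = -11.00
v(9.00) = 6.00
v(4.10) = -4.29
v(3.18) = -0.87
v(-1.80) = 47.04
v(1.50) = 9.75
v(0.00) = 24.00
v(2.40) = 3.36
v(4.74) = -5.67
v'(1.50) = -8.00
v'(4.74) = -1.52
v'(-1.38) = -13.76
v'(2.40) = -6.20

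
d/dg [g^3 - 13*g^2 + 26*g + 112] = 3*g^2 - 26*g + 26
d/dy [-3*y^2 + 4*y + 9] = 4 - 6*y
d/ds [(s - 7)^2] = 2*s - 14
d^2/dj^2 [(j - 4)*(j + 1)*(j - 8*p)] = 6*j - 16*p - 6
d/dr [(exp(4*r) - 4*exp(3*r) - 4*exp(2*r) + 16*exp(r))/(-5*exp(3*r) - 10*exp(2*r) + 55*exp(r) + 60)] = (-exp(6*r) - 4*exp(5*r) + 37*exp(4*r) - 8*exp(3*r) - 156*exp(2*r) - 96*exp(r) + 192)*exp(r)/(5*(exp(6*r) + 4*exp(5*r) - 18*exp(4*r) - 68*exp(3*r) + 73*exp(2*r) + 264*exp(r) + 144))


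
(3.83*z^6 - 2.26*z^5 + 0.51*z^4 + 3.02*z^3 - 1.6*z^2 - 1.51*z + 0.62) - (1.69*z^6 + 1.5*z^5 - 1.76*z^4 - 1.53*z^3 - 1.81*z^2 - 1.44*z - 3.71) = 2.14*z^6 - 3.76*z^5 + 2.27*z^4 + 4.55*z^3 + 0.21*z^2 - 0.0700000000000001*z + 4.33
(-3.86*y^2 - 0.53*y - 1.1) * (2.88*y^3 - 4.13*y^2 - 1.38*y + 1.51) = -11.1168*y^5 + 14.4154*y^4 + 4.3477*y^3 - 0.5542*y^2 + 0.7177*y - 1.661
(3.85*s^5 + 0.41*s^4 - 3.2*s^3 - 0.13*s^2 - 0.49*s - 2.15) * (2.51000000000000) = 9.6635*s^5 + 1.0291*s^4 - 8.032*s^3 - 0.3263*s^2 - 1.2299*s - 5.3965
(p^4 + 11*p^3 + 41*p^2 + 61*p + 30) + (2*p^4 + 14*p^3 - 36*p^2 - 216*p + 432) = 3*p^4 + 25*p^3 + 5*p^2 - 155*p + 462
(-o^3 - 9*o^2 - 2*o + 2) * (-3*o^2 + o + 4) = 3*o^5 + 26*o^4 - 7*o^3 - 44*o^2 - 6*o + 8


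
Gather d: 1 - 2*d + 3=4 - 2*d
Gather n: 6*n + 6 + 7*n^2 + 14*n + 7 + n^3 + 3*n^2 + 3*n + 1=n^3 + 10*n^2 + 23*n + 14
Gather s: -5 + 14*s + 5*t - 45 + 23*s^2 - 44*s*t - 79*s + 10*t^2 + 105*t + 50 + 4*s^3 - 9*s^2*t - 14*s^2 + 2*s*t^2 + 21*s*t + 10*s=4*s^3 + s^2*(9 - 9*t) + s*(2*t^2 - 23*t - 55) + 10*t^2 + 110*t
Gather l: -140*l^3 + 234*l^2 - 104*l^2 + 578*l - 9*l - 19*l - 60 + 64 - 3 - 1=-140*l^3 + 130*l^2 + 550*l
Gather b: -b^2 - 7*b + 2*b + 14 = -b^2 - 5*b + 14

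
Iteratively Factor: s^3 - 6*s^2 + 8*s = (s - 4)*(s^2 - 2*s) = (s - 4)*(s - 2)*(s)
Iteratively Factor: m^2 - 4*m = (m)*(m - 4)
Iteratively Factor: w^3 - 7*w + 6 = (w - 1)*(w^2 + w - 6) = (w - 1)*(w + 3)*(w - 2)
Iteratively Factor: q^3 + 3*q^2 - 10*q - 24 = (q + 2)*(q^2 + q - 12) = (q - 3)*(q + 2)*(q + 4)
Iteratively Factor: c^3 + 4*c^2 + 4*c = (c)*(c^2 + 4*c + 4) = c*(c + 2)*(c + 2)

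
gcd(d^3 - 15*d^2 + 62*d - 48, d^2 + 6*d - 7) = d - 1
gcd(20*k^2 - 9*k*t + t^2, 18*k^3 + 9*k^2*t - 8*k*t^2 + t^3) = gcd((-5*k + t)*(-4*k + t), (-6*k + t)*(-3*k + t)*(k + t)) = 1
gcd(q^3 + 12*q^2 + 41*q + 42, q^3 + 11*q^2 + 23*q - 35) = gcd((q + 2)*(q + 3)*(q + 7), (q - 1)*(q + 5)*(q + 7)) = q + 7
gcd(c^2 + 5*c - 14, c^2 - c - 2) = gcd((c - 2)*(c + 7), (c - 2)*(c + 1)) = c - 2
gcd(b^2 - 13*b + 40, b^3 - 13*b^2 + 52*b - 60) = b - 5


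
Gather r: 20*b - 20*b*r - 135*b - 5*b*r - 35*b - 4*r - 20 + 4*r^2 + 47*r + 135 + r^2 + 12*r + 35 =-150*b + 5*r^2 + r*(55 - 25*b) + 150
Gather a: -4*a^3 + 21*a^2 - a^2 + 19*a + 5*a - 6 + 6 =-4*a^3 + 20*a^2 + 24*a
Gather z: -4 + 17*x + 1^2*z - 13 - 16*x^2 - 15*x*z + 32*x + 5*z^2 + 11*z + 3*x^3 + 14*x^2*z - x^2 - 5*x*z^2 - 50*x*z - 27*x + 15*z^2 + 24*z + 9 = 3*x^3 - 17*x^2 + 22*x + z^2*(20 - 5*x) + z*(14*x^2 - 65*x + 36) - 8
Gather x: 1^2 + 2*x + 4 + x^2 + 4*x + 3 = x^2 + 6*x + 8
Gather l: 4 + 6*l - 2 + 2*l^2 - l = 2*l^2 + 5*l + 2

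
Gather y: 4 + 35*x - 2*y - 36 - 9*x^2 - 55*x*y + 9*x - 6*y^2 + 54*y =-9*x^2 + 44*x - 6*y^2 + y*(52 - 55*x) - 32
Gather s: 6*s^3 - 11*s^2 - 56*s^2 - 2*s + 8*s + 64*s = 6*s^3 - 67*s^2 + 70*s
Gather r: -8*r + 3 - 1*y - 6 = -8*r - y - 3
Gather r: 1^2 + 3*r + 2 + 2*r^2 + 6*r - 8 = 2*r^2 + 9*r - 5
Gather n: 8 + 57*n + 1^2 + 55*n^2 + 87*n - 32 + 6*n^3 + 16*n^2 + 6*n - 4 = 6*n^3 + 71*n^2 + 150*n - 27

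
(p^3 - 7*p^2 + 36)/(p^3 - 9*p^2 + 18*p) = (p + 2)/p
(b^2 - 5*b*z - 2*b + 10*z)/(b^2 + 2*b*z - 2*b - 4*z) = (b - 5*z)/(b + 2*z)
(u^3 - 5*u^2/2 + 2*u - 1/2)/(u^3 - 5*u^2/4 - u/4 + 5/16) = 8*(u^2 - 2*u + 1)/(8*u^2 - 6*u - 5)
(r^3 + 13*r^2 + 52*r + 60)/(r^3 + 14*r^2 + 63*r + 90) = (r + 2)/(r + 3)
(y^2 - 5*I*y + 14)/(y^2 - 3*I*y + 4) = (y^2 - 5*I*y + 14)/(y^2 - 3*I*y + 4)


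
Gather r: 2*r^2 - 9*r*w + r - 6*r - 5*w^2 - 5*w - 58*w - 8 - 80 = 2*r^2 + r*(-9*w - 5) - 5*w^2 - 63*w - 88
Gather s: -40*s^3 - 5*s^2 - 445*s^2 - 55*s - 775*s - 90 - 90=-40*s^3 - 450*s^2 - 830*s - 180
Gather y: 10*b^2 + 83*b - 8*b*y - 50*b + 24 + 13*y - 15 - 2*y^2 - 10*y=10*b^2 + 33*b - 2*y^2 + y*(3 - 8*b) + 9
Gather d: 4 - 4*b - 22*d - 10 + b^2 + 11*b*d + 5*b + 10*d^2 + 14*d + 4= b^2 + b + 10*d^2 + d*(11*b - 8) - 2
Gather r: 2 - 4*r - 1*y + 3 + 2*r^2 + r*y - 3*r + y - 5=2*r^2 + r*(y - 7)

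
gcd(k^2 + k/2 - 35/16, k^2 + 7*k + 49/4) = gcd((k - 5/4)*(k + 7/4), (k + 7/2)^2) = 1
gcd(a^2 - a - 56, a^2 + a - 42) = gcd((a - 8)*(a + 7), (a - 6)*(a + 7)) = a + 7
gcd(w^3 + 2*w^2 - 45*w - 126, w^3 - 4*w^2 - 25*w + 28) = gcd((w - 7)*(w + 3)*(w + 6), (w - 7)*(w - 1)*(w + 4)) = w - 7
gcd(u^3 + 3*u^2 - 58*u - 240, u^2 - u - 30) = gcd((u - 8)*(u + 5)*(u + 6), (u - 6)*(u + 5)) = u + 5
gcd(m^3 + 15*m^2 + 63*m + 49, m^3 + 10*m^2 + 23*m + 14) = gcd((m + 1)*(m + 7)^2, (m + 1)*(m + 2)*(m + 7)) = m^2 + 8*m + 7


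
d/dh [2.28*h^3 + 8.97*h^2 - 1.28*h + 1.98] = 6.84*h^2 + 17.94*h - 1.28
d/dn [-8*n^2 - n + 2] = -16*n - 1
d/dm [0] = 0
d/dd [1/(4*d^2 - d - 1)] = (1 - 8*d)/(-4*d^2 + d + 1)^2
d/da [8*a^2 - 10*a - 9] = 16*a - 10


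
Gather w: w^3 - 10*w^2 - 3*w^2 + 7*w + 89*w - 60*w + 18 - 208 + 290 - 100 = w^3 - 13*w^2 + 36*w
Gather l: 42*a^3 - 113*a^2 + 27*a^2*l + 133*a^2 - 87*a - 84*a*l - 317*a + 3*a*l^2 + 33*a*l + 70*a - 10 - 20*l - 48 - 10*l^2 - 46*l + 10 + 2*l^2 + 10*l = 42*a^3 + 20*a^2 - 334*a + l^2*(3*a - 8) + l*(27*a^2 - 51*a - 56) - 48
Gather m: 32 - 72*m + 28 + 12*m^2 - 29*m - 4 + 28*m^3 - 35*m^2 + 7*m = 28*m^3 - 23*m^2 - 94*m + 56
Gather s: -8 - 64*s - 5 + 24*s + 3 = -40*s - 10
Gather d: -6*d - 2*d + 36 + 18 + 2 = 56 - 8*d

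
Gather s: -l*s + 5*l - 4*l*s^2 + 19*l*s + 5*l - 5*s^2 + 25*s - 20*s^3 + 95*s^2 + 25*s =10*l - 20*s^3 + s^2*(90 - 4*l) + s*(18*l + 50)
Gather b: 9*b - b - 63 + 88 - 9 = 8*b + 16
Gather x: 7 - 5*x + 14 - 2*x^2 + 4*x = -2*x^2 - x + 21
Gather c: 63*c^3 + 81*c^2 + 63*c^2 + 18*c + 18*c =63*c^3 + 144*c^2 + 36*c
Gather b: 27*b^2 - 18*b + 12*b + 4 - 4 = 27*b^2 - 6*b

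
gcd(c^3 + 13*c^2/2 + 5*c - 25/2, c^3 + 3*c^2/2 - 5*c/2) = c^2 + 3*c/2 - 5/2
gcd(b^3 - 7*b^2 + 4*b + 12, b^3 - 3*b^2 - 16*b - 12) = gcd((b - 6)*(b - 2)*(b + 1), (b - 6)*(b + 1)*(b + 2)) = b^2 - 5*b - 6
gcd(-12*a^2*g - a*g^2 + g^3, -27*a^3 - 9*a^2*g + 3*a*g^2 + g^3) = 3*a + g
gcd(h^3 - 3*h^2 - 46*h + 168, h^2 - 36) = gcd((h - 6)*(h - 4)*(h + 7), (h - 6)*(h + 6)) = h - 6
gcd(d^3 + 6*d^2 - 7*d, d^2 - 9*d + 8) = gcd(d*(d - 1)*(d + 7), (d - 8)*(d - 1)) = d - 1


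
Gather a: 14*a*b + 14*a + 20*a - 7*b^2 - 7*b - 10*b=a*(14*b + 34) - 7*b^2 - 17*b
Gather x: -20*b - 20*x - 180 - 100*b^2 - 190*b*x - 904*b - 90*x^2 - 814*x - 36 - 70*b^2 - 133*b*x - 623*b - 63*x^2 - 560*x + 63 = -170*b^2 - 1547*b - 153*x^2 + x*(-323*b - 1394) - 153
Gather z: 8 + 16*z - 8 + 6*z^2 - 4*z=6*z^2 + 12*z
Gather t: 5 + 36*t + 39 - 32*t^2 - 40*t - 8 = -32*t^2 - 4*t + 36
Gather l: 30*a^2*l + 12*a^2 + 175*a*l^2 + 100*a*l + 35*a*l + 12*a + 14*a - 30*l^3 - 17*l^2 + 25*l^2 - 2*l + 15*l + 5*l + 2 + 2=12*a^2 + 26*a - 30*l^3 + l^2*(175*a + 8) + l*(30*a^2 + 135*a + 18) + 4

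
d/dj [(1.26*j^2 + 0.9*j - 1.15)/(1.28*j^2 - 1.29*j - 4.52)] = (-2.7774*j^2 - 8.4464*j - 5.5515)/(1.6384*j^4 - 3.3024*j^3 - 9.9071*j^2 + 11.6616*j + 20.4304)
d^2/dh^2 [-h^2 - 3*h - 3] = -2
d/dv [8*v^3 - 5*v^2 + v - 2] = 24*v^2 - 10*v + 1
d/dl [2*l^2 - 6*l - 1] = 4*l - 6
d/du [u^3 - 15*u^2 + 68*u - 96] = 3*u^2 - 30*u + 68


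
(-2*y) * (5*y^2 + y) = -10*y^3 - 2*y^2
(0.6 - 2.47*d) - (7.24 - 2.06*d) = -0.41*d - 6.64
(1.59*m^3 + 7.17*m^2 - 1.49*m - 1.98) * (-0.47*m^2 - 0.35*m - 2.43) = -0.7473*m^5 - 3.9264*m^4 - 5.6729*m^3 - 15.971*m^2 + 4.3137*m + 4.8114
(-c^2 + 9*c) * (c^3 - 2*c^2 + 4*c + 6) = -c^5 + 11*c^4 - 22*c^3 + 30*c^2 + 54*c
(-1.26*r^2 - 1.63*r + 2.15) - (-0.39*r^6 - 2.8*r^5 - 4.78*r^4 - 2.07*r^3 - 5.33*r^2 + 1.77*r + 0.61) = 0.39*r^6 + 2.8*r^5 + 4.78*r^4 + 2.07*r^3 + 4.07*r^2 - 3.4*r + 1.54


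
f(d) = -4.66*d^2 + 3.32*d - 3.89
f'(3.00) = -24.64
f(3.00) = -35.87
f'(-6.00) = 59.24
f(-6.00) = -191.57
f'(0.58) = -2.09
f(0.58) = -3.53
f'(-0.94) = 12.08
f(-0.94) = -11.13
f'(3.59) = -30.14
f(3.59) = -52.03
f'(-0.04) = 3.69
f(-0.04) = -4.03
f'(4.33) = -37.04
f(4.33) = -76.88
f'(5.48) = -47.75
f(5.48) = -125.64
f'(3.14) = -25.94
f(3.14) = -39.41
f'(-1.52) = 17.49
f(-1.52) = -19.70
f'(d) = 3.32 - 9.32*d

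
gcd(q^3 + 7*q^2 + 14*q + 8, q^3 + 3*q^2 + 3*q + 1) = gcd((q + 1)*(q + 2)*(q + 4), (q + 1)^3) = q + 1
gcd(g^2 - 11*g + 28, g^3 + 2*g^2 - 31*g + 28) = g - 4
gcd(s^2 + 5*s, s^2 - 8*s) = s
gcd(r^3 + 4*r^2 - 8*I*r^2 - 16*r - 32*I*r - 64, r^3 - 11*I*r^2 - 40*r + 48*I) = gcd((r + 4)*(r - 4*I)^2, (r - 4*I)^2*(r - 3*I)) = r^2 - 8*I*r - 16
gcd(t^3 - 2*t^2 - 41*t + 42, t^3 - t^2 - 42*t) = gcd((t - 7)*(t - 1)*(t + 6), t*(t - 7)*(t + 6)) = t^2 - t - 42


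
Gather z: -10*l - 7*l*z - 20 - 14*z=-10*l + z*(-7*l - 14) - 20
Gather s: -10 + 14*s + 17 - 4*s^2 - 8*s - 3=-4*s^2 + 6*s + 4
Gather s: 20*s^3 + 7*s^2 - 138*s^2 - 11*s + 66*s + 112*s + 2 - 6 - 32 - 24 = 20*s^3 - 131*s^2 + 167*s - 60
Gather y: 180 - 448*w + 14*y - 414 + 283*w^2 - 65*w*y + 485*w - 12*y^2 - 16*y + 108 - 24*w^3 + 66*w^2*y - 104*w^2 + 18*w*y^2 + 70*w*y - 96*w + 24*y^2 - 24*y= -24*w^3 + 179*w^2 - 59*w + y^2*(18*w + 12) + y*(66*w^2 + 5*w - 26) - 126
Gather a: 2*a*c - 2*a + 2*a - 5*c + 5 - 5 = 2*a*c - 5*c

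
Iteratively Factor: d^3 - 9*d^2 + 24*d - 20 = (d - 5)*(d^2 - 4*d + 4) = (d - 5)*(d - 2)*(d - 2)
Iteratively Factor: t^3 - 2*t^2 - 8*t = (t + 2)*(t^2 - 4*t) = (t - 4)*(t + 2)*(t)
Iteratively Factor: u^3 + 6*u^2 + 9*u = (u + 3)*(u^2 + 3*u) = u*(u + 3)*(u + 3)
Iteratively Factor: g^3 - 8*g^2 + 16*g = (g - 4)*(g^2 - 4*g) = (g - 4)^2*(g)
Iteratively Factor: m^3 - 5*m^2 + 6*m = (m - 3)*(m^2 - 2*m) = (m - 3)*(m - 2)*(m)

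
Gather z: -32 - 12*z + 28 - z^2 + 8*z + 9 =-z^2 - 4*z + 5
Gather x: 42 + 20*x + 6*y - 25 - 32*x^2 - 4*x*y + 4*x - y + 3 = -32*x^2 + x*(24 - 4*y) + 5*y + 20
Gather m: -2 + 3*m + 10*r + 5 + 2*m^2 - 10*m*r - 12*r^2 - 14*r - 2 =2*m^2 + m*(3 - 10*r) - 12*r^2 - 4*r + 1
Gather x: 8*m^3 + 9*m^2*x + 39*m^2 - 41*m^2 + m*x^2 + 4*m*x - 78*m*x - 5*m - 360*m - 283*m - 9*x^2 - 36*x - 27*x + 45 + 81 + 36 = 8*m^3 - 2*m^2 - 648*m + x^2*(m - 9) + x*(9*m^2 - 74*m - 63) + 162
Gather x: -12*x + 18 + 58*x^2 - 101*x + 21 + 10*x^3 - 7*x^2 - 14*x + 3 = 10*x^3 + 51*x^2 - 127*x + 42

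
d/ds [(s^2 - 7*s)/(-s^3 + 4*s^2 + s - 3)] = (-s*(s - 7)*(-3*s^2 + 8*s + 1) + (7 - 2*s)*(s^3 - 4*s^2 - s + 3))/(s^3 - 4*s^2 - s + 3)^2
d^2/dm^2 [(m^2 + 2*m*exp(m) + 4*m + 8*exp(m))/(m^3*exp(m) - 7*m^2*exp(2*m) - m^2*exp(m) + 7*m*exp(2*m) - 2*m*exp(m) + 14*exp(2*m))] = (-((m^2 + 2*m*exp(m) + 4*m + 8*exp(m))*(m^3 - 28*m^2*exp(m) + 5*m^2 - 28*m*exp(m) + 70*exp(m) - 6) + 4*(m*exp(m) + m + 5*exp(m) + 2)*(m^3 - 14*m^2*exp(m) + 2*m^2 - 4*m + 35*exp(m) - 2))*(m^3 - 7*m^2*exp(m) - m^2 + 7*m*exp(m) - 2*m + 14*exp(m)) + 2*(m*exp(m) + 6*exp(m) + 1)*(m^3 - 7*m^2*exp(m) - m^2 + 7*m*exp(m) - 2*m + 14*exp(m))^2 + 2*(m^2 + 2*m*exp(m) + 4*m + 8*exp(m))*(m^3 - 14*m^2*exp(m) + 2*m^2 - 4*m + 35*exp(m) - 2)^2)*exp(-m)/(m^3 - 7*m^2*exp(m) - m^2 + 7*m*exp(m) - 2*m + 14*exp(m))^3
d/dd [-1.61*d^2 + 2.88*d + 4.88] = 2.88 - 3.22*d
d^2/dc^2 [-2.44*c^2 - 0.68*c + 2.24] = -4.88000000000000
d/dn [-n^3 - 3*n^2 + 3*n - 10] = -3*n^2 - 6*n + 3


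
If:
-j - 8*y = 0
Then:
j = -8*y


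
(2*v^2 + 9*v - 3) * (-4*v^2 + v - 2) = -8*v^4 - 34*v^3 + 17*v^2 - 21*v + 6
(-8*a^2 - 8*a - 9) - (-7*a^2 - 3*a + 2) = -a^2 - 5*a - 11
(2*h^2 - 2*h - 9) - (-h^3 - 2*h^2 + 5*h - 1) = h^3 + 4*h^2 - 7*h - 8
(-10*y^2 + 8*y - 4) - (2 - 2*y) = -10*y^2 + 10*y - 6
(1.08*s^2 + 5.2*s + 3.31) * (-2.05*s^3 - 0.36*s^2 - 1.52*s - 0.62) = -2.214*s^5 - 11.0488*s^4 - 10.2991*s^3 - 9.7652*s^2 - 8.2552*s - 2.0522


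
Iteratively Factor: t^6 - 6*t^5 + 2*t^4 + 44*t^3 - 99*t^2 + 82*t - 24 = (t - 4)*(t^5 - 2*t^4 - 6*t^3 + 20*t^2 - 19*t + 6) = (t - 4)*(t - 1)*(t^4 - t^3 - 7*t^2 + 13*t - 6) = (t - 4)*(t - 1)^2*(t^3 - 7*t + 6) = (t - 4)*(t - 2)*(t - 1)^2*(t^2 + 2*t - 3) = (t - 4)*(t - 2)*(t - 1)^3*(t + 3)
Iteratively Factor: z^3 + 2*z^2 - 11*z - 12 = (z + 1)*(z^2 + z - 12) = (z + 1)*(z + 4)*(z - 3)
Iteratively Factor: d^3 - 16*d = (d + 4)*(d^2 - 4*d) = d*(d + 4)*(d - 4)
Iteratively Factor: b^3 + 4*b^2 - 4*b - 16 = (b + 2)*(b^2 + 2*b - 8) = (b - 2)*(b + 2)*(b + 4)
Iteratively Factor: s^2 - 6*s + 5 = (s - 5)*(s - 1)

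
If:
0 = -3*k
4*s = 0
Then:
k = 0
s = 0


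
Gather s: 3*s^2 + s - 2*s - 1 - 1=3*s^2 - s - 2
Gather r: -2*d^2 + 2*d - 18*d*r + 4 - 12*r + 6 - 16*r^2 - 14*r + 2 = -2*d^2 + 2*d - 16*r^2 + r*(-18*d - 26) + 12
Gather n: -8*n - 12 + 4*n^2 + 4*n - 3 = 4*n^2 - 4*n - 15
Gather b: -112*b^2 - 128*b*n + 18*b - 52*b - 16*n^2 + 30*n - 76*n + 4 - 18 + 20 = -112*b^2 + b*(-128*n - 34) - 16*n^2 - 46*n + 6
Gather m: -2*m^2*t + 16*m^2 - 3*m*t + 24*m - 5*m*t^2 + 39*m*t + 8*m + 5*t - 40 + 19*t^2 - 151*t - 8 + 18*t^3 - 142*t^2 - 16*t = m^2*(16 - 2*t) + m*(-5*t^2 + 36*t + 32) + 18*t^3 - 123*t^2 - 162*t - 48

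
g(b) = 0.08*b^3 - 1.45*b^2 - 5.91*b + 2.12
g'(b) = 0.24*b^2 - 2.9*b - 5.91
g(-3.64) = 0.56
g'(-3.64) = 7.83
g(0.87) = -4.07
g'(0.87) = -8.25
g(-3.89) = -1.54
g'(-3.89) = 9.00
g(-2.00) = 7.50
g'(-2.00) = 0.85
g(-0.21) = 3.30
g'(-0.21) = -5.29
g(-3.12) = 4.01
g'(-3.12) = 5.47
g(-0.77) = 5.77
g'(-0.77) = -3.53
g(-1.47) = 7.42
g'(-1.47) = -1.13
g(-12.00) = -274.00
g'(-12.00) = 63.45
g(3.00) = -26.50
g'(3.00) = -12.45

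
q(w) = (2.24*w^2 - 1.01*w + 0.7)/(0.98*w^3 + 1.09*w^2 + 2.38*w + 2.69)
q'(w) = (4.48*w - 1.01)/(0.98*w^3 + 1.09*w^2 + 2.38*w + 2.69) + (-2.94*w^2 - 2.18*w - 2.38)*(2.24*w^2 - 1.01*w + 0.7)/(0.98*w^3 + 1.09*w^2 + 2.38*w + 2.69)^2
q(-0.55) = 1.25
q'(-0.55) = -3.92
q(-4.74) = -0.63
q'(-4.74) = -0.16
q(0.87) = 0.24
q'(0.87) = 0.21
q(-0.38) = 0.74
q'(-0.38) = -2.21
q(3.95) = 0.35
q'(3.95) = -0.04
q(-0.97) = 7.39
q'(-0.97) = -54.15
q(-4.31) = -0.71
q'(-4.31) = -0.20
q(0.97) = 0.26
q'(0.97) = 0.20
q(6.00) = 0.28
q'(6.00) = -0.03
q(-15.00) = -0.17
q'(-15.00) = -0.01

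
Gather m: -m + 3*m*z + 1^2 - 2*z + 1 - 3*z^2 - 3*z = m*(3*z - 1) - 3*z^2 - 5*z + 2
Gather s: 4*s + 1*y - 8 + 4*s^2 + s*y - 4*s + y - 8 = 4*s^2 + s*y + 2*y - 16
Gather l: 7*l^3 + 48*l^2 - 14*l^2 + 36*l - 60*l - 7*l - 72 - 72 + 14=7*l^3 + 34*l^2 - 31*l - 130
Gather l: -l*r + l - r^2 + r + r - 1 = l*(1 - r) - r^2 + 2*r - 1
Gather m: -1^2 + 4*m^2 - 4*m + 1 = 4*m^2 - 4*m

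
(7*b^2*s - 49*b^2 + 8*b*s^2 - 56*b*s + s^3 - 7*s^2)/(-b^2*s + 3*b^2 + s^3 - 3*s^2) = (7*b*s - 49*b + s^2 - 7*s)/(-b*s + 3*b + s^2 - 3*s)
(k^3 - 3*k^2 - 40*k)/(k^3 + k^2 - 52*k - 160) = k/(k + 4)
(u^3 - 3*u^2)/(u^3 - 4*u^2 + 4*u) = u*(u - 3)/(u^2 - 4*u + 4)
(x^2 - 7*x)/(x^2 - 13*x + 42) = x/(x - 6)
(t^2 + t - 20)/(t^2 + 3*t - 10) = (t - 4)/(t - 2)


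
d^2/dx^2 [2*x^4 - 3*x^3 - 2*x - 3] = 6*x*(4*x - 3)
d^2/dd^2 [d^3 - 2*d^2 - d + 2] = 6*d - 4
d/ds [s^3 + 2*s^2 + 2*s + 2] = 3*s^2 + 4*s + 2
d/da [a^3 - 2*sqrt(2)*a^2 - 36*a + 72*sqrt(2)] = 3*a^2 - 4*sqrt(2)*a - 36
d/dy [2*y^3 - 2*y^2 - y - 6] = 6*y^2 - 4*y - 1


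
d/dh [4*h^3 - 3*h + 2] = 12*h^2 - 3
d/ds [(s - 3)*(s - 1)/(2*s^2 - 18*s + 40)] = (-5*s^2 + 34*s - 53)/(2*(s^4 - 18*s^3 + 121*s^2 - 360*s + 400))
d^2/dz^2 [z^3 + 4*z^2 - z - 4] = 6*z + 8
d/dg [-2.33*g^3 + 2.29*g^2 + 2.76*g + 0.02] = -6.99*g^2 + 4.58*g + 2.76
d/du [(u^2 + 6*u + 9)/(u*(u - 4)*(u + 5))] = (-u^4 - 12*u^3 - 53*u^2 - 18*u + 180)/(u^2*(u^4 + 2*u^3 - 39*u^2 - 40*u + 400))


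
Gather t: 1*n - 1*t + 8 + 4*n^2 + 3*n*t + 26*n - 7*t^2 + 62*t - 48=4*n^2 + 27*n - 7*t^2 + t*(3*n + 61) - 40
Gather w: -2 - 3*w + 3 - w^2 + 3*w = 1 - w^2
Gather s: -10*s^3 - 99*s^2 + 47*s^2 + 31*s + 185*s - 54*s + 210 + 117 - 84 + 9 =-10*s^3 - 52*s^2 + 162*s + 252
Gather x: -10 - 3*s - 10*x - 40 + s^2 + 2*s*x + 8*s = s^2 + 5*s + x*(2*s - 10) - 50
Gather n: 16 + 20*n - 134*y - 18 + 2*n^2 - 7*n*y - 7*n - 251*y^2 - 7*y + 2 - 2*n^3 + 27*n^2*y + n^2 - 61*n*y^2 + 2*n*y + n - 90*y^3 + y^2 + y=-2*n^3 + n^2*(27*y + 3) + n*(-61*y^2 - 5*y + 14) - 90*y^3 - 250*y^2 - 140*y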